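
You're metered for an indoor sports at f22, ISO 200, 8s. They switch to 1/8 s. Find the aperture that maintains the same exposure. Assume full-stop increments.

Shutter speed: 8 → 4 → 2 → 1 → 1/2 → 1/4 → 1/8 — 6 stops faster (darker).
Need 6 stops brighter from the aperture: f/22 → f/16 → f/11 → f/8 → f/5.6 → f/4 → f/2.8.

f/2.8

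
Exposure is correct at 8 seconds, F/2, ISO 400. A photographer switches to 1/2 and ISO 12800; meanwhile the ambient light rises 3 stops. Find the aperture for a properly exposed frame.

f/8

Scene light: 3 stops brighter.
Shutter speed: 8 → 4 → 2 → 1 → 1/2 — 4 stops shorter (darker).
ISO: 400 → 800 → 1600 → 3200 → 6400 → 12800 — 5 stops raised (brighter).
Net so far: 4 stops brighter. Aperture: f/2 → f/2.8 → f/4 → f/5.6 → f/8.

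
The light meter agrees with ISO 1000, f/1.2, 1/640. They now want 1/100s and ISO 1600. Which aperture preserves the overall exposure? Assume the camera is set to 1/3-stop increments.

Shutter speed: 1/640 → 1/500 → 1/400 → 1/320 → 1/250 → 1/200 → 1/160 → 1/125 → 1/100 — 2 2/3 stops slower (brighter).
ISO: 1000 → 1250 → 1600 — 2/3 stop higher (brighter).
Net change so far: 3 1/3 stops brighter. Offset with the aperture: f/1.2 → f/1.4 → f/1.6 → f/1.8 → f/2 → f/2.2 → f/2.5 → f/2.8 → f/3.2 → f/3.5 → f/4.

f/4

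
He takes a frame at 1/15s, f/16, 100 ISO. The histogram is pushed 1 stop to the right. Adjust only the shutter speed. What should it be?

1/30s

Overexposed by 1 stop → need 1 stop darker.
Shutter speed: 1/15 → 1/30.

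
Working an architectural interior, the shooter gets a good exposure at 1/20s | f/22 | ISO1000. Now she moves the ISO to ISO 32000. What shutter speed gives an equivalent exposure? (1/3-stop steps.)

ISO: 1000 → 1250 → 1600 → 2000 → 2500 → 3200 → 4000 → 5000 → 6400 → 8000 → 10000 → 12800 → 16000 → 20000 → 25600 → 32000 — 5 stops raised (brighter).
Need 5 stops darker from the shutter speed: 1/20 → 1/25 → 1/30 → 1/40 → 1/50 → 1/60 → 1/80 → 1/100 → 1/125 → 1/160 → 1/200 → 1/250 → 1/320 → 1/400 → 1/500 → 1/640.

1/640s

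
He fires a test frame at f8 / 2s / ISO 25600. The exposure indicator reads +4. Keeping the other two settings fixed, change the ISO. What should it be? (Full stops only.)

Overexposed by 4 stops → need 4 stops darker.
ISO: 25600 → 12800 → 6400 → 3200 → 1600.

ISO 1600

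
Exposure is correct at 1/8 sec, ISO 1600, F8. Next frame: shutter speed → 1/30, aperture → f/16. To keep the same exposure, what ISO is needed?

ISO 25600

Shutter speed: 1/8 → 1/15 → 1/30 — 2 stops faster (darker).
Aperture: f/8 → f/11 → f/16 — 2 stops smaller aperture (darker).
Net change so far: 4 stops darker. Offset with the ISO: 1600 → 3200 → 6400 → 12800 → 25600.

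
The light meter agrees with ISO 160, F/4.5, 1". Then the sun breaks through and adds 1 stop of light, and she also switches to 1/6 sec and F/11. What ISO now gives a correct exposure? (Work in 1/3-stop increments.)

Scene light: 1 stop brighter.
Shutter speed: 1 → 0.8 → 0.6 → 0.5 → 0.4 → 0.3 → 1/4 → 1/5 → 1/6 — 2 2/3 stops faster (darker).
Aperture: f/4.5 → f/5 → f/5.6 → f/6.3 → f/7.1 → f/8 → f/9 → f/10 → f/11 — 2 2/3 stops smaller aperture (darker).
Net so far: 4 1/3 stops darker. ISO: 160 → 200 → 250 → 320 → 400 → 500 → 640 → 800 → 1000 → 1250 → 1600 → 2000 → 2500 → 3200.

ISO 3200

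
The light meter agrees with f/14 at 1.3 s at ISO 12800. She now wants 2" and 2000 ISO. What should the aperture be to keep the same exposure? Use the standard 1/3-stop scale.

Shutter speed: 1.3 → 1.6 → 2 — 2/3 stop slower (brighter).
ISO: 12800 → 10000 → 8000 → 6400 → 5000 → 4000 → 3200 → 2500 → 2000 — 2 2/3 stops dropped (darker).
Net change so far: 2 stops darker. Offset with the aperture: f/14 → f/13 → f/11 → f/10 → f/9 → f/8 → f/7.1.

f/7.1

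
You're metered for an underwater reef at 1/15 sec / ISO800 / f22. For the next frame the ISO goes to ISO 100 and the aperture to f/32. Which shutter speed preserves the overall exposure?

ISO: 800 → 400 → 200 → 100 — 3 stops dropped (darker).
Aperture: f/22 → f/32 — 1 stop narrower (darker).
Net change so far: 4 stops darker. Offset with the shutter speed: 1/15 → 1/8 → 1/4 → 1/2 → 1.

1 s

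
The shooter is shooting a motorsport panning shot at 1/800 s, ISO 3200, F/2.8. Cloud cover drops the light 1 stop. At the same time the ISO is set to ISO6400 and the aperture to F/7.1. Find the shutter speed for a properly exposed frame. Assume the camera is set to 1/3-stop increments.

Scene light: 1 stop darker.
ISO: 3200 → 4000 → 5000 → 6400 — 1 stop raised (brighter).
Aperture: f/2.8 → f/3.2 → f/3.5 → f/4 → f/4.5 → f/5 → f/5.6 → f/6.3 → f/7.1 — 2 2/3 stops smaller aperture (darker).
Net so far: 2 2/3 stops darker. Shutter speed: 1/800 → 1/640 → 1/500 → 1/400 → 1/320 → 1/250 → 1/200 → 1/160 → 1/125.

1/125s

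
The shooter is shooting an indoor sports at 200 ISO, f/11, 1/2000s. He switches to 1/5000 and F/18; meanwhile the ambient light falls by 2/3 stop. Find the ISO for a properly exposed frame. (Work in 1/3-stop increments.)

ISO 2000

Scene light: 2/3 stop darker.
Shutter speed: 1/2000 → 1/2500 → 1/3200 → 1/4000 → 1/5000 — 1 1/3 stops faster (darker).
Aperture: f/11 → f/13 → f/14 → f/16 → f/18 — 1 1/3 stops smaller aperture (darker).
Net so far: 3 1/3 stops darker. ISO: 200 → 250 → 320 → 400 → 500 → 640 → 800 → 1000 → 1250 → 1600 → 2000.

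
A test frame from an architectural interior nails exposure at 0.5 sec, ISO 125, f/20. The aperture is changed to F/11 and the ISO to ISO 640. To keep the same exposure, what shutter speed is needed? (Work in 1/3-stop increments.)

Aperture: f/20 → f/18 → f/16 → f/14 → f/13 → f/11 — 1 2/3 stops opened up (brighter).
ISO: 125 → 160 → 200 → 250 → 320 → 400 → 500 → 640 — 2 1/3 stops higher (brighter).
Net change so far: 4 stops brighter. Offset with the shutter speed: 0.5 → 0.4 → 0.3 → 1/4 → 1/5 → 1/6 → 1/8 → 1/10 → 1/13 → 1/15 → 1/20 → 1/25 → 1/30.

1/30s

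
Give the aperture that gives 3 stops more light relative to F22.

f/8

Aperture: f/22 → f/16 → f/11 → f/8 — 3 stops opened up (brighter).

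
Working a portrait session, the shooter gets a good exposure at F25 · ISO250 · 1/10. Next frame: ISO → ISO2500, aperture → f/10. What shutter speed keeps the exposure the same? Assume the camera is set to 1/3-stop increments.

ISO: 250 → 320 → 400 → 500 → 640 → 800 → 1000 → 1250 → 1600 → 2000 → 2500 — 3 1/3 stops raised (brighter).
Aperture: f/25 → f/22 → f/20 → f/18 → f/16 → f/14 → f/13 → f/11 → f/10 — 2 2/3 stops wider (brighter).
Net change so far: 6 stops brighter. Offset with the shutter speed: 1/10 → 1/13 → 1/15 → 1/20 → 1/25 → 1/30 → 1/40 → 1/50 → 1/60 → 1/80 → 1/100 → 1/125 → 1/160 → 1/200 → 1/250 → 1/320 → 1/400 → 1/500 → 1/640.

1/640s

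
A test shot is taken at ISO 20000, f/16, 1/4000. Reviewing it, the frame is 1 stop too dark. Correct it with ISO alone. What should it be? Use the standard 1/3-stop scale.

ISO 40000

Underexposed by 1 stop → need 1 stop brighter.
ISO: 20000 → 25600 → 32000 → 40000.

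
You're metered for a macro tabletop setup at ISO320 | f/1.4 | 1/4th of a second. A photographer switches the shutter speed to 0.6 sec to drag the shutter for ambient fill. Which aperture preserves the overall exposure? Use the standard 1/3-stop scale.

Shutter speed: 1/4 → 0.3 → 0.4 → 0.5 → 0.6 — 1 1/3 stops slower (brighter).
Need 1 1/3 stops darker from the aperture: f/1.4 → f/1.6 → f/1.8 → f/2 → f/2.2.

f/2.2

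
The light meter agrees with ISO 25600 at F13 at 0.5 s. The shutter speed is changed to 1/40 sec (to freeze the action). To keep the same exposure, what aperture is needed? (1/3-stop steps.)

f/2.8

Shutter speed: 0.5 → 0.4 → 0.3 → 1/4 → 1/5 → 1/6 → 1/8 → 1/10 → 1/13 → 1/15 → 1/20 → 1/25 → 1/30 → 1/40 — 4 1/3 stops shorter (darker).
Need 4 1/3 stops brighter from the aperture: f/13 → f/11 → f/10 → f/9 → f/8 → f/7.1 → f/6.3 → f/5.6 → f/5 → f/4.5 → f/4 → f/3.5 → f/3.2 → f/2.8.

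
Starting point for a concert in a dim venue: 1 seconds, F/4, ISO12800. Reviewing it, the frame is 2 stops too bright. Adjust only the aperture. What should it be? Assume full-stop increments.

Overexposed by 2 stops → need 2 stops darker.
Aperture: f/4 → f/5.6 → f/8.

f/8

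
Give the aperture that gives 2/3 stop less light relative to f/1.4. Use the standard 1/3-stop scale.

f/1.8

Aperture: f/1.4 → f/1.6 → f/1.8 — 2/3 stop stopped down (darker).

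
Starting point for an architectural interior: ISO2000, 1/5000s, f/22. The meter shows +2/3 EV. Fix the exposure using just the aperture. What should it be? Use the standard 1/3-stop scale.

f/29

Overexposed by 2/3 stop → need 2/3 stop darker.
Aperture: f/22 → f/25 → f/29.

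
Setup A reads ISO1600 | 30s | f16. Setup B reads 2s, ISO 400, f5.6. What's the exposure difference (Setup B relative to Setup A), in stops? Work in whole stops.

Aperture: f/16 → f/11 → f/8 → f/5.6 — 3 stops wider (brighter).
Shutter speed: 30 → 15 → 8 → 4 → 2 — 4 stops faster (darker).
ISO: 1600 → 800 → 400 — 2 stops dropped (darker).
Net: +3 −4 −2 = −3 stops.

3 stops darker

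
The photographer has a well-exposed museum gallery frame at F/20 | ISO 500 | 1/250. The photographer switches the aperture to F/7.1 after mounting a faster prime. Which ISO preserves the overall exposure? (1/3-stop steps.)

Aperture: f/20 → f/18 → f/16 → f/14 → f/13 → f/11 → f/10 → f/9 → f/8 → f/7.1 — 3 stops larger aperture (brighter).
Need 3 stops darker from the ISO: 500 → 400 → 320 → 250 → 200 → 160 → 125 → 100 → 80 → 64.

ISO 64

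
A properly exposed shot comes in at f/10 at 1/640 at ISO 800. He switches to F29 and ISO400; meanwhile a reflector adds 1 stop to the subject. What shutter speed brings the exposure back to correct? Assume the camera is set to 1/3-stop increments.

1/80s

Scene light: 1 stop brighter.
Aperture: f/10 → f/11 → f/13 → f/14 → f/16 → f/18 → f/20 → f/22 → f/25 → f/29 — 3 stops stopped down (darker).
ISO: 800 → 640 → 500 → 400 — 1 stop lower (darker).
Net so far: 3 stops darker. Shutter speed: 1/640 → 1/500 → 1/400 → 1/320 → 1/250 → 1/200 → 1/160 → 1/125 → 1/100 → 1/80.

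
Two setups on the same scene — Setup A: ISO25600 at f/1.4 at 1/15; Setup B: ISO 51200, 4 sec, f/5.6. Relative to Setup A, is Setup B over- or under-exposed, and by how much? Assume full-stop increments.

3 stops brighter

Aperture: f/1.4 → f/2 → f/2.8 → f/4 → f/5.6 — 4 stops narrower (darker).
Shutter speed: 1/15 → 1/8 → 1/4 → 1/2 → 1 → 2 → 4 — 6 stops longer (brighter).
ISO: 25600 → 51200 — 1 stop raised (brighter).
Net: −4 +6 +1 = +3 stops.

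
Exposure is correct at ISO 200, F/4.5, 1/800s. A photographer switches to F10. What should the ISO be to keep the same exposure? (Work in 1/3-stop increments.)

Aperture: f/4.5 → f/5 → f/5.6 → f/6.3 → f/7.1 → f/8 → f/9 → f/10 — 2 1/3 stops stopped down (darker).
Need 2 1/3 stops brighter from the ISO: 200 → 250 → 320 → 400 → 500 → 640 → 800 → 1000.

ISO 1000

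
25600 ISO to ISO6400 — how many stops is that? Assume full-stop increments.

2 stops

25600 → 12800 → 6400 — count the steps: 2 stops.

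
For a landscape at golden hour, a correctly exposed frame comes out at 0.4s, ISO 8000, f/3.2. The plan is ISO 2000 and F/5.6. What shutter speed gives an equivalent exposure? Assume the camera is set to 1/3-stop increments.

ISO: 8000 → 6400 → 5000 → 4000 → 3200 → 2500 → 2000 — 2 stops dropped (darker).
Aperture: f/3.2 → f/3.5 → f/4 → f/4.5 → f/5 → f/5.6 — 1 2/3 stops stopped down (darker).
Net change so far: 3 2/3 stops darker. Offset with the shutter speed: 0.4 → 0.5 → 0.6 → 0.8 → 1 → 1.3 → 1.6 → 2 → 2.5 → 3.2 → 4 → 5.

5 s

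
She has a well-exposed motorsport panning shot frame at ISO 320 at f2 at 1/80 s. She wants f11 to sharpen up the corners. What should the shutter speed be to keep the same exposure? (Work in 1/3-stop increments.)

0.4 s

Aperture: f/2 → f/2.2 → f/2.5 → f/2.8 → f/3.2 → f/3.5 → f/4 → f/4.5 → f/5 → f/5.6 → f/6.3 → f/7.1 → f/8 → f/9 → f/10 → f/11 — 5 stops narrower (darker).
Need 5 stops brighter from the shutter speed: 1/80 → 1/60 → 1/50 → 1/40 → 1/30 → 1/25 → 1/20 → 1/15 → 1/13 → 1/10 → 1/8 → 1/6 → 1/5 → 1/4 → 0.3 → 0.4.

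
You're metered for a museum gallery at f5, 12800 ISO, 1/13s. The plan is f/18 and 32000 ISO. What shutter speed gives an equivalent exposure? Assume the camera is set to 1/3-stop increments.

Aperture: f/5 → f/5.6 → f/6.3 → f/7.1 → f/8 → f/9 → f/10 → f/11 → f/13 → f/14 → f/16 → f/18 — 3 2/3 stops smaller aperture (darker).
ISO: 12800 → 16000 → 20000 → 25600 → 32000 — 1 1/3 stops higher (brighter).
Net change so far: 2 1/3 stops darker. Offset with the shutter speed: 1/13 → 1/10 → 1/8 → 1/6 → 1/5 → 1/4 → 0.3 → 0.4.

0.4 s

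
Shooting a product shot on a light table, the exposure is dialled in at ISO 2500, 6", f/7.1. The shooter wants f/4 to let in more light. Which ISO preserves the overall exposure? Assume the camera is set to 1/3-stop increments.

ISO 800

Aperture: f/7.1 → f/6.3 → f/5.6 → f/5 → f/4.5 → f/4 — 1 2/3 stops larger aperture (brighter).
Need 1 2/3 stops darker from the ISO: 2500 → 2000 → 1600 → 1250 → 1000 → 800.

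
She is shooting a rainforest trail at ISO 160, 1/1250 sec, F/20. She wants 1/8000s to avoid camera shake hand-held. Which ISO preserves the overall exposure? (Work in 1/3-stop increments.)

Shutter speed: 1/1250 → 1/1600 → 1/2000 → 1/2500 → 1/3200 → 1/4000 → 1/5000 → 1/6400 → 1/8000 — 2 2/3 stops faster (darker).
Need 2 2/3 stops brighter from the ISO: 160 → 200 → 250 → 320 → 400 → 500 → 640 → 800 → 1000.

ISO 1000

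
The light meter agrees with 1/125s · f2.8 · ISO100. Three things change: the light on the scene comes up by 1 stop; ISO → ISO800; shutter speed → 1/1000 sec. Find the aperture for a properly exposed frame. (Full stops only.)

Scene light: 1 stop brighter.
ISO: 100 → 200 → 400 → 800 — 3 stops higher (brighter).
Shutter speed: 1/125 → 1/250 → 1/500 → 1/1000 — 3 stops shorter (darker).
Net so far: 1 stop brighter. Aperture: f/2.8 → f/4.

f/4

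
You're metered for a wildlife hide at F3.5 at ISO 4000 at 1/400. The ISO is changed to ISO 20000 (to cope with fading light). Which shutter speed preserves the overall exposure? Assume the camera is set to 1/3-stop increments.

ISO: 4000 → 5000 → 6400 → 8000 → 10000 → 12800 → 16000 → 20000 — 2 1/3 stops raised (brighter).
Need 2 1/3 stops darker from the shutter speed: 1/400 → 1/500 → 1/640 → 1/800 → 1/1000 → 1/1250 → 1/1600 → 1/2000.

1/2000s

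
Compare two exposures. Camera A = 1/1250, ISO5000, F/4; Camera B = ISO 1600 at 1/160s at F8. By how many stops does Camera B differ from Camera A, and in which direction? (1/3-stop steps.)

Aperture: f/4 → f/4.5 → f/5 → f/5.6 → f/6.3 → f/7.1 → f/8 — 2 stops narrower (darker).
Shutter speed: 1/1250 → 1/1000 → 1/800 → 1/640 → 1/500 → 1/400 → 1/320 → 1/250 → 1/200 → 1/160 — 3 stops slower (brighter).
ISO: 5000 → 4000 → 3200 → 2500 → 2000 → 1600 — 1 2/3 stops dropped (darker).
Net: −2 +3 −1 2/3 = −2/3 stops.

2/3 stop darker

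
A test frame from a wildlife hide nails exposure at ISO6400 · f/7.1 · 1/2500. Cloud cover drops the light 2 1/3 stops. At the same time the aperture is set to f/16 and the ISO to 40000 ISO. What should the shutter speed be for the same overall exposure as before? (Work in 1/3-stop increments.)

1/640s

Scene light: 2 1/3 stops darker.
Aperture: f/7.1 → f/8 → f/9 → f/10 → f/11 → f/13 → f/14 → f/16 — 2 1/3 stops smaller aperture (darker).
ISO: 6400 → 8000 → 10000 → 12800 → 16000 → 20000 → 25600 → 32000 → 40000 — 2 2/3 stops raised (brighter).
Net so far: 2 stops darker. Shutter speed: 1/2500 → 1/2000 → 1/1600 → 1/1250 → 1/1000 → 1/800 → 1/640.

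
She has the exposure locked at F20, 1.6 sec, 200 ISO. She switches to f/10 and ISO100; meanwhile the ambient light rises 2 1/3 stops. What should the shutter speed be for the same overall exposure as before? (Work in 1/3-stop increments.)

Scene light: 2 1/3 stops brighter.
Aperture: f/20 → f/18 → f/16 → f/14 → f/13 → f/11 → f/10 — 2 stops wider (brighter).
ISO: 200 → 160 → 125 → 100 — 1 stop dropped (darker).
Net so far: 3 1/3 stops brighter. Shutter speed: 1.6 → 1.3 → 1 → 0.8 → 0.6 → 0.5 → 0.4 → 0.3 → 1/4 → 1/5 → 1/6.

1/6s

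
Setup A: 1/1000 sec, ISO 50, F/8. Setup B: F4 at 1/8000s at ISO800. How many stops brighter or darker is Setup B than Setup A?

Aperture: f/8 → f/5.6 → f/4 — 2 stops opened up (brighter).
Shutter speed: 1/1000 → 1/2000 → 1/4000 → 1/8000 — 3 stops faster (darker).
ISO: 50 → 100 → 200 → 400 → 800 — 4 stops higher (brighter).
Net: +2 −3 +4 = +3 stops.

3 stops brighter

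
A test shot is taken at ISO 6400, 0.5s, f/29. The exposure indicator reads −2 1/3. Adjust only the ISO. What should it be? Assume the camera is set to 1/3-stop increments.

ISO 32000

Underexposed by 2 1/3 stops → need 2 1/3 stops brighter.
ISO: 6400 → 8000 → 10000 → 12800 → 16000 → 20000 → 25600 → 32000.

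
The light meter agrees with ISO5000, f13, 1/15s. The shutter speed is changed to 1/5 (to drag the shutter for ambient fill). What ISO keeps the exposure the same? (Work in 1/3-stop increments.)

Shutter speed: 1/15 → 1/13 → 1/10 → 1/8 → 1/6 → 1/5 — 1 2/3 stops slower (brighter).
Need 1 2/3 stops darker from the ISO: 5000 → 4000 → 3200 → 2500 → 2000 → 1600.

ISO 1600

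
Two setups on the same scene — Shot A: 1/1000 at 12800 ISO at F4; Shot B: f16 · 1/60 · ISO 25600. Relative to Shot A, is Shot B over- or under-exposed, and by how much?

1 stop brighter

Aperture: f/4 → f/5.6 → f/8 → f/11 → f/16 — 4 stops narrower (darker).
Shutter speed: 1/1000 → 1/500 → 1/250 → 1/125 → 1/60 — 4 stops slower (brighter).
ISO: 12800 → 25600 — 1 stop raised (brighter).
Net: −4 +4 +1 = +1 stop.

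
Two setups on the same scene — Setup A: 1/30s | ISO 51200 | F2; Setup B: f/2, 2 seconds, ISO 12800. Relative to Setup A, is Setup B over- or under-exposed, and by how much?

4 stops brighter

Aperture: unchanged.
Shutter speed: 1/30 → 1/15 → 1/8 → 1/4 → 1/2 → 1 → 2 — 6 stops slower (brighter).
ISO: 51200 → 25600 → 12800 — 2 stops lower (darker).
Net: +6 −2 = +4 stops.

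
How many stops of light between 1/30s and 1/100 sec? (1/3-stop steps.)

1/30 → 1/40 → 1/50 → 1/60 → 1/80 → 1/100 — count the steps: 5 third-stops = 1 2/3 stops.

1 2/3 stops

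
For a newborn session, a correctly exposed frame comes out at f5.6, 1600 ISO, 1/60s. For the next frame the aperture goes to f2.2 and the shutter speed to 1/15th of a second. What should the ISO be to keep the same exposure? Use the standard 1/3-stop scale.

Aperture: f/5.6 → f/5 → f/4.5 → f/4 → f/3.5 → f/3.2 → f/2.8 → f/2.5 → f/2.2 — 2 2/3 stops wider (brighter).
Shutter speed: 1/60 → 1/50 → 1/40 → 1/30 → 1/25 → 1/20 → 1/15 — 2 stops slower (brighter).
Net change so far: 4 2/3 stops brighter. Offset with the ISO: 1600 → 1250 → 1000 → 800 → 640 → 500 → 400 → 320 → 250 → 200 → 160 → 125 → 100 → 80 → 64.

ISO 64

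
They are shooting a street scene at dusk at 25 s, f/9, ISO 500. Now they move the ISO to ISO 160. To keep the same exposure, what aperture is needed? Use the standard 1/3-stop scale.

ISO: 500 → 400 → 320 → 250 → 200 → 160 — 1 2/3 stops dropped (darker).
Need 1 2/3 stops brighter from the aperture: f/9 → f/8 → f/7.1 → f/6.3 → f/5.6 → f/5.

f/5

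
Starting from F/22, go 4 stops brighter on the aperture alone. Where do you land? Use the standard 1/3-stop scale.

Aperture: f/22 → f/20 → f/18 → f/16 → f/14 → f/13 → f/11 → f/10 → f/9 → f/8 → f/7.1 → f/6.3 → f/5.6 — 4 stops wider (brighter).

f/5.6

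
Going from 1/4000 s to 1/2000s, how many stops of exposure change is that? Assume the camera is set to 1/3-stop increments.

1 stop

1/4000 → 1/3200 → 1/2500 → 1/2000 — count the steps: 3 third-stops = 1 stop.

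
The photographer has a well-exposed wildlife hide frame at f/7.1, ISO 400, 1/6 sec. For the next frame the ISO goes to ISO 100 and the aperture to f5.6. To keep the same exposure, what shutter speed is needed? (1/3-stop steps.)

0.4 s

ISO: 400 → 320 → 250 → 200 → 160 → 125 → 100 — 2 stops lower (darker).
Aperture: f/7.1 → f/6.3 → f/5.6 — 2/3 stop opened up (brighter).
Net change so far: 1 1/3 stops darker. Offset with the shutter speed: 1/6 → 1/5 → 1/4 → 0.3 → 0.4.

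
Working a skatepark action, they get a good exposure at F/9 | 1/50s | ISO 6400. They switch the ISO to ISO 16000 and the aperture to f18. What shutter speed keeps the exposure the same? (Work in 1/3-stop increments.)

1/30s

ISO: 6400 → 8000 → 10000 → 12800 → 16000 — 1 1/3 stops higher (brighter).
Aperture: f/9 → f/10 → f/11 → f/13 → f/14 → f/16 → f/18 — 2 stops narrower (darker).
Net change so far: 2/3 stop darker. Offset with the shutter speed: 1/50 → 1/40 → 1/30.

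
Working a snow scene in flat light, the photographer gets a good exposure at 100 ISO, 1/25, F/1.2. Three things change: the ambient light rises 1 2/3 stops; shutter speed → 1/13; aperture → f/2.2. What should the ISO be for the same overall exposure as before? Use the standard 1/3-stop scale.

ISO 50

Scene light: 1 2/3 stops brighter.
Shutter speed: 1/25 → 1/20 → 1/15 → 1/13 — 1 stop slower (brighter).
Aperture: f/1.2 → f/1.4 → f/1.6 → f/1.8 → f/2 → f/2.2 — 1 2/3 stops narrower (darker).
Net so far: 1 stop brighter. ISO: 100 → 80 → 64 → 50.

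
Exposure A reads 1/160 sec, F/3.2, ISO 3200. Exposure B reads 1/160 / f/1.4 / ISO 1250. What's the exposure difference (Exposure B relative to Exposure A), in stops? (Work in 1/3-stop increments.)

1 stop brighter

Aperture: f/3.2 → f/2.8 → f/2.5 → f/2.2 → f/2 → f/1.8 → f/1.6 → f/1.4 — 2 1/3 stops opened up (brighter).
Shutter speed: unchanged.
ISO: 3200 → 2500 → 2000 → 1600 → 1250 — 1 1/3 stops lower (darker).
Net: +2 1/3 −1 1/3 = +1 stop.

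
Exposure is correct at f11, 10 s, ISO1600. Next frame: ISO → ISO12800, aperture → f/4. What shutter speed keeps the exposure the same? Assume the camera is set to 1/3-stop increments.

ISO: 1600 → 2000 → 2500 → 3200 → 4000 → 5000 → 6400 → 8000 → 10000 → 12800 — 3 stops raised (brighter).
Aperture: f/11 → f/10 → f/9 → f/8 → f/7.1 → f/6.3 → f/5.6 → f/5 → f/4.5 → f/4 — 3 stops opened up (brighter).
Net change so far: 6 stops brighter. Offset with the shutter speed: 10 → 8 → 6 → 5 → 4 → 3.2 → 2.5 → 2 → 1.6 → 1.3 → 1 → 0.8 → 0.6 → 0.5 → 0.4 → 0.3 → 1/4 → 1/5 → 1/6.

1/6s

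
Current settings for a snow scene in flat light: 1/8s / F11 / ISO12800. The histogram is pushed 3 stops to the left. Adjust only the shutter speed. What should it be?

1 s

Underexposed by 3 stops → need 3 stops brighter.
Shutter speed: 1/8 → 1/4 → 1/2 → 1.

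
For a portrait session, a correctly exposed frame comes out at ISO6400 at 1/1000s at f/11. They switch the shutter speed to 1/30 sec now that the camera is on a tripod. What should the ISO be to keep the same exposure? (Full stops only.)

ISO 200

Shutter speed: 1/1000 → 1/500 → 1/250 → 1/125 → 1/60 → 1/30 — 5 stops slower (brighter).
Need 5 stops darker from the ISO: 6400 → 3200 → 1600 → 800 → 400 → 200.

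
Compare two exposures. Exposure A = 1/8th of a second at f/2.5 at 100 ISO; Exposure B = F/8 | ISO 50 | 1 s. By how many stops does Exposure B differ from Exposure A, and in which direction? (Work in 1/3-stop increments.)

Aperture: f/2.5 → f/2.8 → f/3.2 → f/3.5 → f/4 → f/4.5 → f/5 → f/5.6 → f/6.3 → f/7.1 → f/8 — 3 1/3 stops stopped down (darker).
Shutter speed: 1/8 → 1/6 → 1/5 → 1/4 → 0.3 → 0.4 → 0.5 → 0.6 → 0.8 → 1 — 3 stops longer (brighter).
ISO: 100 → 80 → 64 → 50 — 1 stop dropped (darker).
Net: −3 1/3 +3 −1 = −1 1/3 stops.

1 1/3 stops darker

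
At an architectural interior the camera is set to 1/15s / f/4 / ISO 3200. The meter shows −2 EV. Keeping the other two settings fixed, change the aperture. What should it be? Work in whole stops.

Underexposed by 2 stops → need 2 stops brighter.
Aperture: f/4 → f/2.8 → f/2.

f/2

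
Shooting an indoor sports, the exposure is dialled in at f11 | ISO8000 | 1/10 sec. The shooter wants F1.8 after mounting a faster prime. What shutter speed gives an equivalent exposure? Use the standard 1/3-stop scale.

1/400s

Aperture: f/11 → f/10 → f/9 → f/8 → f/7.1 → f/6.3 → f/5.6 → f/5 → f/4.5 → f/4 → f/3.5 → f/3.2 → f/2.8 → f/2.5 → f/2.2 → f/2 → f/1.8 — 5 1/3 stops opened up (brighter).
Need 5 1/3 stops darker from the shutter speed: 1/10 → 1/13 → 1/15 → 1/20 → 1/25 → 1/30 → 1/40 → 1/50 → 1/60 → 1/80 → 1/100 → 1/125 → 1/160 → 1/200 → 1/250 → 1/320 → 1/400.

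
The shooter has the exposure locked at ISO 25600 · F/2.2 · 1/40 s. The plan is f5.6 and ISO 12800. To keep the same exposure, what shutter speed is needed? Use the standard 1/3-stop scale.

Aperture: f/2.2 → f/2.5 → f/2.8 → f/3.2 → f/3.5 → f/4 → f/4.5 → f/5 → f/5.6 — 2 2/3 stops stopped down (darker).
ISO: 25600 → 20000 → 16000 → 12800 — 1 stop dropped (darker).
Net change so far: 3 2/3 stops darker. Offset with the shutter speed: 1/40 → 1/30 → 1/25 → 1/20 → 1/15 → 1/13 → 1/10 → 1/8 → 1/6 → 1/5 → 1/4 → 0.3.

0.3 s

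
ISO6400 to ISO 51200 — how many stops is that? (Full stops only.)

3 stops

6400 → 12800 → 25600 → 51200 — count the steps: 3 stops.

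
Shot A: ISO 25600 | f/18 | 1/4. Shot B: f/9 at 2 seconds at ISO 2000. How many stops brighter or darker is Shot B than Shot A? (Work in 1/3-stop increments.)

1 1/3 stops brighter

Aperture: f/18 → f/16 → f/14 → f/13 → f/11 → f/10 → f/9 — 2 stops wider (brighter).
Shutter speed: 1/4 → 0.3 → 0.4 → 0.5 → 0.6 → 0.8 → 1 → 1.3 → 1.6 → 2 — 3 stops slower (brighter).
ISO: 25600 → 20000 → 16000 → 12800 → 10000 → 8000 → 6400 → 5000 → 4000 → 3200 → 2500 → 2000 — 3 2/3 stops lower (darker).
Net: +2 +3 −3 2/3 = +1 1/3 stops.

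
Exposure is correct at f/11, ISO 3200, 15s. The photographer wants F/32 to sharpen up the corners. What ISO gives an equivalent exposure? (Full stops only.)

Aperture: f/11 → f/16 → f/22 → f/32 — 3 stops stopped down (darker).
Need 3 stops brighter from the ISO: 3200 → 6400 → 12800 → 25600.

ISO 25600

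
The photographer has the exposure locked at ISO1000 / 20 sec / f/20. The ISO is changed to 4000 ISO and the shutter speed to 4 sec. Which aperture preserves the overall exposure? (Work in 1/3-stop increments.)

ISO: 1000 → 1250 → 1600 → 2000 → 2500 → 3200 → 4000 — 2 stops higher (brighter).
Shutter speed: 20 → 15 → 13 → 10 → 8 → 6 → 5 → 4 — 2 1/3 stops shorter (darker).
Net change so far: 1/3 stop darker. Offset with the aperture: f/20 → f/18.

f/18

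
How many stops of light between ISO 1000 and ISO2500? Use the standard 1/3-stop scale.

1000 → 1250 → 1600 → 2000 → 2500 — count the steps: 4 third-stops = 1 1/3 stops.

1 1/3 stops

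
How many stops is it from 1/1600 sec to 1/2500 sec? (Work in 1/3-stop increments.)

2/3 stop

1/1600 → 1/2000 → 1/2500 — count the steps: 2 third-stops = 2/3 stop.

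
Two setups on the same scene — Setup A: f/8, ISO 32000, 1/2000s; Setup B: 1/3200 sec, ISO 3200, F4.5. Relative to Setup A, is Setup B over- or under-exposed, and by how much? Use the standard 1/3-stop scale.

2 1/3 stops darker

Aperture: f/8 → f/7.1 → f/6.3 → f/5.6 → f/5 → f/4.5 — 1 2/3 stops opened up (brighter).
Shutter speed: 1/2000 → 1/2500 → 1/3200 — 2/3 stop faster (darker).
ISO: 32000 → 25600 → 20000 → 16000 → 12800 → 10000 → 8000 → 6400 → 5000 → 4000 → 3200 — 3 1/3 stops lower (darker).
Net: +1 2/3 −2/3 −3 1/3 = −2 1/3 stops.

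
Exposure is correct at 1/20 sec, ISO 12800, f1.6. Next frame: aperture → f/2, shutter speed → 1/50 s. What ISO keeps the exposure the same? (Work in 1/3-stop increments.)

Aperture: f/1.6 → f/1.8 → f/2 — 2/3 stop smaller aperture (darker).
Shutter speed: 1/20 → 1/25 → 1/30 → 1/40 → 1/50 — 1 1/3 stops shorter (darker).
Net change so far: 2 stops darker. Offset with the ISO: 12800 → 16000 → 20000 → 25600 → 32000 → 40000 → 51200.

ISO 51200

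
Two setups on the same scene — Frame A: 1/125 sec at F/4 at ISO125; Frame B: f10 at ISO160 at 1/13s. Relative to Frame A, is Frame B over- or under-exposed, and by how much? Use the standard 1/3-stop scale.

1 stop brighter

Aperture: f/4 → f/4.5 → f/5 → f/5.6 → f/6.3 → f/7.1 → f/8 → f/9 → f/10 — 2 2/3 stops smaller aperture (darker).
Shutter speed: 1/125 → 1/100 → 1/80 → 1/60 → 1/50 → 1/40 → 1/30 → 1/25 → 1/20 → 1/15 → 1/13 — 3 1/3 stops longer (brighter).
ISO: 125 → 160 — 1/3 stop higher (brighter).
Net: −2 2/3 +3 1/3 +1/3 = +1 stop.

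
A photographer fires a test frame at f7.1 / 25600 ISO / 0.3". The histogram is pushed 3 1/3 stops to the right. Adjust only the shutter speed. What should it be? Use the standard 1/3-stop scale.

Overexposed by 3 1/3 stops → need 3 1/3 stops darker.
Shutter speed: 0.3 → 1/4 → 1/5 → 1/6 → 1/8 → 1/10 → 1/13 → 1/15 → 1/20 → 1/25 → 1/30.

1/30s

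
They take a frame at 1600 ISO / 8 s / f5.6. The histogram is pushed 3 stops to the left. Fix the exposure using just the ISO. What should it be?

ISO 12800

Underexposed by 3 stops → need 3 stops brighter.
ISO: 1600 → 3200 → 6400 → 12800.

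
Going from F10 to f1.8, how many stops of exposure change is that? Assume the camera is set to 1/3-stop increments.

f/10 → f/9 → f/8 → f/7.1 → f/6.3 → f/5.6 → f/5 → f/4.5 → f/4 → f/3.5 → f/3.2 → f/2.8 → f/2.5 → f/2.2 → f/2 → f/1.8 — count the steps: 15 third-stops = 5 stops.

5 stops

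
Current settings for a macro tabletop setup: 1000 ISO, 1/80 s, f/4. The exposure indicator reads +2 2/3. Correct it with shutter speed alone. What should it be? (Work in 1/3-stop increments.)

1/500s

Overexposed by 2 2/3 stops → need 2 2/3 stops darker.
Shutter speed: 1/80 → 1/100 → 1/125 → 1/160 → 1/200 → 1/250 → 1/320 → 1/400 → 1/500.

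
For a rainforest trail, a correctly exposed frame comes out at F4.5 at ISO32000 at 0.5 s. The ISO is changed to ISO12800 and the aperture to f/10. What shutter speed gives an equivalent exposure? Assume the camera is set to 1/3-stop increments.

ISO: 32000 → 25600 → 20000 → 16000 → 12800 — 1 1/3 stops dropped (darker).
Aperture: f/4.5 → f/5 → f/5.6 → f/6.3 → f/7.1 → f/8 → f/9 → f/10 — 2 1/3 stops stopped down (darker).
Net change so far: 3 2/3 stops darker. Offset with the shutter speed: 0.5 → 0.6 → 0.8 → 1 → 1.3 → 1.6 → 2 → 2.5 → 3.2 → 4 → 5 → 6.

6 s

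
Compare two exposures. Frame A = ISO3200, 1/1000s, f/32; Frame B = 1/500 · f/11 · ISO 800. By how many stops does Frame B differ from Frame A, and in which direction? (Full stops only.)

2 stops brighter

Aperture: f/32 → f/22 → f/16 → f/11 — 3 stops larger aperture (brighter).
Shutter speed: 1/1000 → 1/500 — 1 stop longer (brighter).
ISO: 3200 → 1600 → 800 — 2 stops lower (darker).
Net: +3 +1 −2 = +2 stops.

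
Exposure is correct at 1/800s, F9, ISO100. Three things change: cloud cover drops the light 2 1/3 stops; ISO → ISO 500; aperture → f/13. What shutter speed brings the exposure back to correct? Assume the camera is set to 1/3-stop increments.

Scene light: 2 1/3 stops darker.
ISO: 100 → 125 → 160 → 200 → 250 → 320 → 400 → 500 — 2 1/3 stops higher (brighter).
Aperture: f/9 → f/10 → f/11 → f/13 — 1 stop narrower (darker).
Net so far: 1 stop darker. Shutter speed: 1/800 → 1/640 → 1/500 → 1/400.

1/400s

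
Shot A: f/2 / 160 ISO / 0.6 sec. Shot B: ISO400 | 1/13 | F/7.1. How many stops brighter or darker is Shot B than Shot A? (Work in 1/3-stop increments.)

Aperture: f/2 → f/2.2 → f/2.5 → f/2.8 → f/3.2 → f/3.5 → f/4 → f/4.5 → f/5 → f/5.6 → f/6.3 → f/7.1 — 3 2/3 stops smaller aperture (darker).
Shutter speed: 0.6 → 0.5 → 0.4 → 0.3 → 1/4 → 1/5 → 1/6 → 1/8 → 1/10 → 1/13 — 3 stops shorter (darker).
ISO: 160 → 200 → 250 → 320 → 400 — 1 1/3 stops higher (brighter).
Net: −3 2/3 −3 +1 1/3 = −5 1/3 stops.

5 1/3 stops darker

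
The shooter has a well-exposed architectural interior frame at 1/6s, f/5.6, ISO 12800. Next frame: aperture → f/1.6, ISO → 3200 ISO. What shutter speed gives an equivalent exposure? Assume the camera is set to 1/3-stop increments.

Aperture: f/5.6 → f/5 → f/4.5 → f/4 → f/3.5 → f/3.2 → f/2.8 → f/2.5 → f/2.2 → f/2 → f/1.8 → f/1.6 — 3 2/3 stops wider (brighter).
ISO: 12800 → 10000 → 8000 → 6400 → 5000 → 4000 → 3200 — 2 stops dropped (darker).
Net change so far: 1 2/3 stops brighter. Offset with the shutter speed: 1/6 → 1/8 → 1/10 → 1/13 → 1/15 → 1/20.

1/20s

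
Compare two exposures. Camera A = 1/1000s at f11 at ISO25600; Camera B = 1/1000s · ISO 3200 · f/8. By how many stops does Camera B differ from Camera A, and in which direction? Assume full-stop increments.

Aperture: f/11 → f/8 — 1 stop wider (brighter).
Shutter speed: unchanged.
ISO: 25600 → 12800 → 6400 → 3200 — 3 stops lower (darker).
Net: +1 −3 = −2 stops.

2 stops darker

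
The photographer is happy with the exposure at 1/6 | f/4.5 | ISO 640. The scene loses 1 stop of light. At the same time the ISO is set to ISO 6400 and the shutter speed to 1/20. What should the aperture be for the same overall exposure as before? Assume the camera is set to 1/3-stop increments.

f/5.6

Scene light: 1 stop darker.
ISO: 640 → 800 → 1000 → 1250 → 1600 → 2000 → 2500 → 3200 → 4000 → 5000 → 6400 — 3 1/3 stops higher (brighter).
Shutter speed: 1/6 → 1/8 → 1/10 → 1/13 → 1/15 → 1/20 — 1 2/3 stops shorter (darker).
Net so far: 2/3 stop brighter. Aperture: f/4.5 → f/5 → f/5.6.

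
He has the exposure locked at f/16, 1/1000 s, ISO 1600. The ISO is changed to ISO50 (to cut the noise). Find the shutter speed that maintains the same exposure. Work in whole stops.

1/30s

ISO: 1600 → 800 → 400 → 200 → 100 → 50 — 5 stops lower (darker).
Need 5 stops brighter from the shutter speed: 1/1000 → 1/500 → 1/250 → 1/125 → 1/60 → 1/30.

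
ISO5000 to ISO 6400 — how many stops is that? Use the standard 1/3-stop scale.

1/3 stop

5000 → 6400 — count the steps: 1 third-stops = 1/3 stop.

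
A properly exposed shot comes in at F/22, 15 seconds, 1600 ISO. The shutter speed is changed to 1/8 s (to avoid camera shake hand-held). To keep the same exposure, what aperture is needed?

f/2

Shutter speed: 15 → 8 → 4 → 2 → 1 → 1/2 → 1/4 → 1/8 — 7 stops faster (darker).
Need 7 stops brighter from the aperture: f/22 → f/16 → f/11 → f/8 → f/5.6 → f/4 → f/2.8 → f/2.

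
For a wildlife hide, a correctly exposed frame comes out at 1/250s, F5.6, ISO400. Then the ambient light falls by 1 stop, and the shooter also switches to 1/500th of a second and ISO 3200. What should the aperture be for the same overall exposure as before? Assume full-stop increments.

f/8

Scene light: 1 stop darker.
Shutter speed: 1/250 → 1/500 — 1 stop shorter (darker).
ISO: 400 → 800 → 1600 → 3200 — 3 stops higher (brighter).
Net so far: 1 stop brighter. Aperture: f/5.6 → f/8.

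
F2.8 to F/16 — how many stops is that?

5 stops

f/2.8 → f/4 → f/5.6 → f/8 → f/11 → f/16 — count the steps: 5 stops.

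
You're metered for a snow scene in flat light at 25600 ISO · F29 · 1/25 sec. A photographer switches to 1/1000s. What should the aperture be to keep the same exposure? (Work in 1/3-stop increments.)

f/4.5

Shutter speed: 1/25 → 1/30 → 1/40 → 1/50 → 1/60 → 1/80 → 1/100 → 1/125 → 1/160 → 1/200 → 1/250 → 1/320 → 1/400 → 1/500 → 1/640 → 1/800 → 1/1000 — 5 1/3 stops shorter (darker).
Need 5 1/3 stops brighter from the aperture: f/29 → f/25 → f/22 → f/20 → f/18 → f/16 → f/14 → f/13 → f/11 → f/10 → f/9 → f/8 → f/7.1 → f/6.3 → f/5.6 → f/5 → f/4.5.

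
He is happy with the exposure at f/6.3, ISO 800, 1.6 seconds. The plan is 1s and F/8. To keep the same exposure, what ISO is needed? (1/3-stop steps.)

Shutter speed: 1.6 → 1.3 → 1 — 2/3 stop faster (darker).
Aperture: f/6.3 → f/7.1 → f/8 — 2/3 stop narrower (darker).
Net change so far: 1 1/3 stops darker. Offset with the ISO: 800 → 1000 → 1250 → 1600 → 2000.

ISO 2000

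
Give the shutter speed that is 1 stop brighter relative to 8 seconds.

15 s

Shutter speed: 8 → 15 — 1 stop slower (brighter).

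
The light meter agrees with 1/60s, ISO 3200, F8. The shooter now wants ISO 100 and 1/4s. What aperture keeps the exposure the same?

f/5.6

ISO: 3200 → 1600 → 800 → 400 → 200 → 100 — 5 stops lower (darker).
Shutter speed: 1/60 → 1/30 → 1/15 → 1/8 → 1/4 — 4 stops slower (brighter).
Net change so far: 1 stop darker. Offset with the aperture: f/8 → f/5.6.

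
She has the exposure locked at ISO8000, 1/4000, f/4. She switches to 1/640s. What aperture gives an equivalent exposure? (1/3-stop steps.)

f/10

Shutter speed: 1/4000 → 1/3200 → 1/2500 → 1/2000 → 1/1600 → 1/1250 → 1/1000 → 1/800 → 1/640 — 2 2/3 stops slower (brighter).
Need 2 2/3 stops darker from the aperture: f/4 → f/4.5 → f/5 → f/5.6 → f/6.3 → f/7.1 → f/8 → f/9 → f/10.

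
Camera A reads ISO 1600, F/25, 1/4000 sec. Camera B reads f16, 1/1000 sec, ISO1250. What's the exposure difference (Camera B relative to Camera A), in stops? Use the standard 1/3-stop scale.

Aperture: f/25 → f/22 → f/20 → f/18 → f/16 — 1 1/3 stops larger aperture (brighter).
Shutter speed: 1/4000 → 1/3200 → 1/2500 → 1/2000 → 1/1600 → 1/1250 → 1/1000 — 2 stops slower (brighter).
ISO: 1600 → 1250 — 1/3 stop dropped (darker).
Net: +1 1/3 +2 −1/3 = +3 stops.

3 stops brighter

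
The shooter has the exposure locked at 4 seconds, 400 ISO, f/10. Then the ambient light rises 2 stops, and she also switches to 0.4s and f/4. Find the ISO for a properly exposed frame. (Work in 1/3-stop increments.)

ISO 160

Scene light: 2 stops brighter.
Shutter speed: 4 → 3.2 → 2.5 → 2 → 1.6 → 1.3 → 1 → 0.8 → 0.6 → 0.5 → 0.4 — 3 1/3 stops faster (darker).
Aperture: f/10 → f/9 → f/8 → f/7.1 → f/6.3 → f/5.6 → f/5 → f/4.5 → f/4 — 2 2/3 stops opened up (brighter).
Net so far: 1 1/3 stops brighter. ISO: 400 → 320 → 250 → 200 → 160.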